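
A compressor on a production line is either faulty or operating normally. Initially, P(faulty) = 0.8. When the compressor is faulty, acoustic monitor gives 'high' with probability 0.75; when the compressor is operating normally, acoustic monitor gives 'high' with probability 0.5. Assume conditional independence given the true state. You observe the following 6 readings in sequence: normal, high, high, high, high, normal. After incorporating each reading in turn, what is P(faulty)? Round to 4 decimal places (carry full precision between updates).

After 'normal': P(faulty) = 0.25·0.8000 / (0.25·0.8000 + 0.5·0.2000) ≈ 0.6667
After 'high': P(faulty) = 0.75·0.6667 / (0.75·0.6667 + 0.5·0.3333) ≈ 0.7500
After 'high': P(faulty) = 0.75·0.7500 / (0.75·0.7500 + 0.5·0.2500) ≈ 0.8182
After 'high': P(faulty) = 0.75·0.8182 / (0.75·0.8182 + 0.5·0.1818) ≈ 0.8710
After 'high': P(faulty) = 0.75·0.8710 / (0.75·0.8710 + 0.5·0.1290) ≈ 0.9101
After 'normal': P(faulty) = 0.25·0.9101 / (0.25·0.9101 + 0.5·0.0899) ≈ 0.8351

0.8351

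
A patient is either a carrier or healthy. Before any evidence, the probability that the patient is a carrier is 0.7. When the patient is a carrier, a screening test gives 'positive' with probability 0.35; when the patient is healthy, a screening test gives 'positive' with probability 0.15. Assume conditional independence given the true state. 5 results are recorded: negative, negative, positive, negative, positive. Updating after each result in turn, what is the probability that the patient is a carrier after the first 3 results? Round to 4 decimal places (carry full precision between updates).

After 'negative': P(carrier) = 0.65·0.7000 / (0.65·0.7000 + 0.85·0.3000) ≈ 0.6408
After 'negative': P(carrier) = 0.65·0.6408 / (0.65·0.6408 + 0.85·0.3592) ≈ 0.5771
After 'positive': P(carrier) = 0.35·0.5771 / (0.35·0.5771 + 0.15·0.4229) ≈ 0.7610

0.7610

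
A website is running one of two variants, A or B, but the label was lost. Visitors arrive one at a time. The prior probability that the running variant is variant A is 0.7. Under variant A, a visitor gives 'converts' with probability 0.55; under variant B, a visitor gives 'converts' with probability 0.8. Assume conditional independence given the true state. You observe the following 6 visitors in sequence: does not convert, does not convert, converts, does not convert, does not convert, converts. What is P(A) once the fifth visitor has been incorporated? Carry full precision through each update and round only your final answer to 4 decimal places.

0.9763

After 'does not convert': P(A) = 0.45·0.7000 / (0.45·0.7000 + 0.2·0.3000) ≈ 0.8400
After 'does not convert': P(A) = 0.45·0.8400 / (0.45·0.8400 + 0.2·0.1600) ≈ 0.9220
After 'converts': P(A) = 0.55·0.9220 / (0.55·0.9220 + 0.8·0.0780) ≈ 0.8904
After 'does not convert': P(A) = 0.45·0.8904 / (0.45·0.8904 + 0.2·0.1096) ≈ 0.9481
After 'does not convert': P(A) = 0.45·0.9481 / (0.45·0.9481 + 0.2·0.0519) ≈ 0.9763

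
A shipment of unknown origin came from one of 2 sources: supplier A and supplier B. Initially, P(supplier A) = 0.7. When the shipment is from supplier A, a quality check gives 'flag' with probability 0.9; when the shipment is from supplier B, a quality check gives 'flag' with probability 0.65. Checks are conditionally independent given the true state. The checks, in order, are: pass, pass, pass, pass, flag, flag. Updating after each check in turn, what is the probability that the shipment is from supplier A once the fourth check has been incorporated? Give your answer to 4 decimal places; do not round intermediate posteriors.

0.0153

After 'pass': P(supplier A) = 0.1·0.7000 / (0.1·0.7000 + 0.35·0.3000) ≈ 0.4000
After 'pass': P(supplier A) = 0.1·0.4000 / (0.1·0.4000 + 0.35·0.6000) ≈ 0.1600
After 'pass': P(supplier A) = 0.1·0.1600 / (0.1·0.1600 + 0.35·0.8400) ≈ 0.0516
After 'pass': P(supplier A) = 0.1·0.0516 / (0.1·0.0516 + 0.35·0.9484) ≈ 0.0153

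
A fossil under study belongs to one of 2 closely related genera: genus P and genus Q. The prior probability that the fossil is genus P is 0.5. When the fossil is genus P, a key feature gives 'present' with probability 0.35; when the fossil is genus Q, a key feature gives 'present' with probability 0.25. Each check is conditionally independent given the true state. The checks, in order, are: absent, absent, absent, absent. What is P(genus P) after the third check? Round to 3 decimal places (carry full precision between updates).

After 'absent': P(genus P) = 0.65·0.5000 / (0.65·0.5000 + 0.75·0.5000) ≈ 0.4643
After 'absent': P(genus P) = 0.65·0.4643 / (0.65·0.4643 + 0.75·0.5357) ≈ 0.4289
After 'absent': P(genus P) = 0.65·0.4289 / (0.65·0.4289 + 0.75·0.5711) ≈ 0.3943

0.394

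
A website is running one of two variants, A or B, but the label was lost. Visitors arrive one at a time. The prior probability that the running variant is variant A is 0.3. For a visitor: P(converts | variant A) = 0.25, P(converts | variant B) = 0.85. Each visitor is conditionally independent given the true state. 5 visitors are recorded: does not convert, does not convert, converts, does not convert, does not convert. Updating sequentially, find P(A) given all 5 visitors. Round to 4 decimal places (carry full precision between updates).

After 'does not convert': P(A) = 0.75·0.3000 / (0.75·0.3000 + 0.15·0.7000) ≈ 0.6818
After 'does not convert': P(A) = 0.75·0.6818 / (0.75·0.6818 + 0.15·0.3182) ≈ 0.9146
After 'converts': P(A) = 0.25·0.9146 / (0.25·0.9146 + 0.85·0.0854) ≈ 0.7591
After 'does not convert': P(A) = 0.75·0.7591 / (0.75·0.7591 + 0.15·0.2409) ≈ 0.9403
After 'does not convert': P(A) = 0.75·0.9403 / (0.75·0.9403 + 0.15·0.0597) ≈ 0.9875

0.9875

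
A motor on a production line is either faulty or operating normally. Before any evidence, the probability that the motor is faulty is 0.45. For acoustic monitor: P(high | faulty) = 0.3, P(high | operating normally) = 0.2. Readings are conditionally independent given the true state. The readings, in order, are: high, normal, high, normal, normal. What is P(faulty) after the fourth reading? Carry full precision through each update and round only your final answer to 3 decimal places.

After 'high': P(faulty) = 0.3·0.4500 / (0.3·0.4500 + 0.2·0.5500) ≈ 0.5510
After 'normal': P(faulty) = 0.7·0.5510 / (0.7·0.5510 + 0.8·0.4490) ≈ 0.5178
After 'high': P(faulty) = 0.3·0.5178 / (0.3·0.5178 + 0.2·0.4822) ≈ 0.6170
After 'normal': P(faulty) = 0.7·0.6170 / (0.7·0.6170 + 0.8·0.3830) ≈ 0.5850

0.585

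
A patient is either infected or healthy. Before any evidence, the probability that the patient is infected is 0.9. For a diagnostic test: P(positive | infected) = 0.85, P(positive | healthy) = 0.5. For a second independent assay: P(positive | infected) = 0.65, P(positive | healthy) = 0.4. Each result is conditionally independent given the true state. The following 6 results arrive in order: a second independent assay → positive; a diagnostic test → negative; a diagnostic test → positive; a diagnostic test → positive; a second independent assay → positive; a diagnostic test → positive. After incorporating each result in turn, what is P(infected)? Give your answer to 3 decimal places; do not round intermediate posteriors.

0.972

Apply Bayes' rule sequentially, carrying P(infected) forward.
After a second independent assay='positive': P(infected) = 0.65·0.9000 / (0.65·0.9000 + 0.4·0.1000) ≈ 0.9360
After a diagnostic test='negative': P(infected) = 0.15·0.9360 / (0.15·0.9360 + 0.5·0.0640) ≈ 0.8144
After a diagnostic test='positive': P(infected) = 0.85·0.8144 / (0.85·0.8144 + 0.5·0.1856) ≈ 0.8818
After a diagnostic test='positive': P(infected) = 0.85·0.8818 / (0.85·0.8818 + 0.5·0.1182) ≈ 0.9269
After a second independent assay='positive': P(infected) = 0.65·0.9269 / (0.65·0.9269 + 0.4·0.0731) ≈ 0.9537
After a diagnostic test='positive': P(infected) = 0.85·0.9537 / (0.85·0.9537 + 0.5·0.0463) ≈ 0.9722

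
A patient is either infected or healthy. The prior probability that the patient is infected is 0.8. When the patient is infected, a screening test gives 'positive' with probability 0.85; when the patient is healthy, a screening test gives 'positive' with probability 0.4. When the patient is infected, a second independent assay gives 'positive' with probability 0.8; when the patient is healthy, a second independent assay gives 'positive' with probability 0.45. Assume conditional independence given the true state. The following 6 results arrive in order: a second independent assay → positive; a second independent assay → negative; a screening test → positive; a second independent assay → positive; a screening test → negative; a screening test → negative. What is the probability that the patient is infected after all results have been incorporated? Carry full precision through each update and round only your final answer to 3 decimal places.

0.379

After a second independent assay='positive': P(infected) = 0.8·0.8000 / (0.8·0.8000 + 0.45·0.2000) ≈ 0.8767
After a second independent assay='negative': P(infected) = 0.2·0.8767 / (0.2·0.8767 + 0.55·0.1233) ≈ 0.7211
After a screening test='positive': P(infected) = 0.85·0.7211 / (0.85·0.7211 + 0.4·0.2789) ≈ 0.8460
After a second independent assay='positive': P(infected) = 0.8·0.8460 / (0.8·0.8460 + 0.45·0.1540) ≈ 0.9071
After a screening test='negative': P(infected) = 0.15·0.9071 / (0.15·0.9071 + 0.6·0.0929) ≈ 0.7095
After a screening test='negative': P(infected) = 0.15·0.7095 / (0.15·0.7095 + 0.6·0.2905) ≈ 0.3791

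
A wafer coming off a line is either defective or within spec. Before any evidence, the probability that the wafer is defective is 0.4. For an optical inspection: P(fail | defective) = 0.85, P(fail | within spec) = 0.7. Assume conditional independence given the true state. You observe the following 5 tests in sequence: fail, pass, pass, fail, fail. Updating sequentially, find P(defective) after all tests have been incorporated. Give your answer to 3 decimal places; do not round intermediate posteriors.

0.230

After 'fail': P(defective) = 0.85·0.4000 / (0.85·0.4000 + 0.7·0.6000) ≈ 0.4474
After 'pass': P(defective) = 0.15·0.4474 / (0.15·0.4474 + 0.3·0.5526) ≈ 0.2881
After 'pass': P(defective) = 0.15·0.2881 / (0.15·0.2881 + 0.3·0.7119) ≈ 0.1683
After 'fail': P(defective) = 0.85·0.1683 / (0.85·0.1683 + 0.7·0.8317) ≈ 0.1973
After 'fail': P(defective) = 0.85·0.1973 / (0.85·0.1973 + 0.7·0.8027) ≈ 0.2298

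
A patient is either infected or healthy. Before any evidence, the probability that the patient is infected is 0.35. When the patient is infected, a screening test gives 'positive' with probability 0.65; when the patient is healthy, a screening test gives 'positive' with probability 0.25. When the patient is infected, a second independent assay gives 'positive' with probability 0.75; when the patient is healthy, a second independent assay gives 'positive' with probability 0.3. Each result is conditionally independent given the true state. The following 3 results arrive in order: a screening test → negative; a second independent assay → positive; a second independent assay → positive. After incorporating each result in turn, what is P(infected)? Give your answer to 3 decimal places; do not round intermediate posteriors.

After a screening test='negative': P(infected) = 0.35·0.3500 / (0.35·0.3500 + 0.75·0.6500) ≈ 0.2008
After a second independent assay='positive': P(infected) = 0.75·0.2008 / (0.75·0.2008 + 0.3·0.7992) ≈ 0.3858
After a second independent assay='positive': P(infected) = 0.75·0.3858 / (0.75·0.3858 + 0.3·0.6142) ≈ 0.6110

0.611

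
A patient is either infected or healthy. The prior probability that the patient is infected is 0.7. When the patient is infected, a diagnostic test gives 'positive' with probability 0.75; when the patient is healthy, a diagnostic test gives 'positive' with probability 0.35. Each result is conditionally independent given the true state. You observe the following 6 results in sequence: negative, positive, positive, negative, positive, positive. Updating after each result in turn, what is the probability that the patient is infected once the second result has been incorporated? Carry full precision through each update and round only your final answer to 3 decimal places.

After 'negative': P(infected) = 0.25·0.7000 / (0.25·0.7000 + 0.65·0.3000) ≈ 0.4730
After 'positive': P(infected) = 0.75·0.4730 / (0.75·0.4730 + 0.35·0.5270) ≈ 0.6579

0.658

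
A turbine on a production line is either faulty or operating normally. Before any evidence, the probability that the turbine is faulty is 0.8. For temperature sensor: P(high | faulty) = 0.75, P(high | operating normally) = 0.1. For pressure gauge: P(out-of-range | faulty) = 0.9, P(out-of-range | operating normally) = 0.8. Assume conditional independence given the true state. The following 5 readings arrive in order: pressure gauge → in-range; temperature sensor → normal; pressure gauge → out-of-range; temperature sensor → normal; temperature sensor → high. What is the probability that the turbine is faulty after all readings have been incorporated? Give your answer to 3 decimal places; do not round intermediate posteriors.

0.566

After pressure gauge='in-range': P(faulty) = 0.1·0.8000 / (0.1·0.8000 + 0.2·0.2000) ≈ 0.6667
After temperature sensor='normal': P(faulty) = 0.25·0.6667 / (0.25·0.6667 + 0.9·0.3333) ≈ 0.3571
After pressure gauge='out-of-range': P(faulty) = 0.9·0.3571 / (0.9·0.3571 + 0.8·0.6429) ≈ 0.3846
After temperature sensor='normal': P(faulty) = 0.25·0.3846 / (0.25·0.3846 + 0.9·0.6154) ≈ 0.1479
After temperature sensor='high': P(faulty) = 0.75·0.1479 / (0.75·0.1479 + 0.1·0.8521) ≈ 0.5656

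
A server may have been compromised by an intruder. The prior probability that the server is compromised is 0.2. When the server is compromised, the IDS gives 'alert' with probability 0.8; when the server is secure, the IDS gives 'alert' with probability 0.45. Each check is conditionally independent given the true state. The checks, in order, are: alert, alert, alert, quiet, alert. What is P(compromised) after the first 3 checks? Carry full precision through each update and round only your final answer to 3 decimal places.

0.584

Apply Bayes' rule sequentially, carrying P(compromised) forward.
After 'alert': P(compromised) = 0.8·0.2000 / (0.8·0.2000 + 0.45·0.8000) ≈ 0.3077
After 'alert': P(compromised) = 0.8·0.3077 / (0.8·0.3077 + 0.45·0.6923) ≈ 0.4414
After 'alert': P(compromised) = 0.8·0.4414 / (0.8·0.4414 + 0.45·0.5586) ≈ 0.5841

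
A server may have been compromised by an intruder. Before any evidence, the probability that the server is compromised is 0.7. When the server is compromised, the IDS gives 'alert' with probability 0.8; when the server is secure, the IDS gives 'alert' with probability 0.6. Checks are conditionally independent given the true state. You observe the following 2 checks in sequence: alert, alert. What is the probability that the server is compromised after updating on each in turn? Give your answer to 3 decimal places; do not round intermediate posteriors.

After 'alert': P(compromised) = 0.8·0.7000 / (0.8·0.7000 + 0.6·0.3000) ≈ 0.7568
After 'alert': P(compromised) = 0.8·0.7568 / (0.8·0.7568 + 0.6·0.2432) ≈ 0.8058

0.806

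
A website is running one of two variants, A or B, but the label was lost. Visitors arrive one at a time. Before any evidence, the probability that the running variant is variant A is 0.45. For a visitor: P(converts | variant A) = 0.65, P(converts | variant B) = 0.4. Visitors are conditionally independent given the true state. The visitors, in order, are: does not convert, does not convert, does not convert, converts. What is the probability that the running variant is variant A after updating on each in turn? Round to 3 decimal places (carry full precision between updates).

0.209

Apply Bayes' rule sequentially, carrying P(A) forward.
After 'does not convert': P(A) = 0.35·0.4500 / (0.35·0.4500 + 0.6·0.5500) ≈ 0.3231
After 'does not convert': P(A) = 0.35·0.3231 / (0.35·0.3231 + 0.6·0.6769) ≈ 0.2178
After 'does not convert': P(A) = 0.35·0.2178 / (0.35·0.2178 + 0.6·0.7822) ≈ 0.1397
After 'converts': P(A) = 0.65·0.1397 / (0.65·0.1397 + 0.4·0.8603) ≈ 0.2088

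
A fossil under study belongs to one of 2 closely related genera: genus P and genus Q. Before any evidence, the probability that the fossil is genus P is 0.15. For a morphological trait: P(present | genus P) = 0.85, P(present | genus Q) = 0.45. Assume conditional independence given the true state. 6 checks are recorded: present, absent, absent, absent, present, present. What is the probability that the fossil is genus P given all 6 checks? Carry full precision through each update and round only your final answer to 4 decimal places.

After 'present': P(genus P) = 0.85·0.1500 / (0.85·0.1500 + 0.45·0.8500) ≈ 0.2500
After 'absent': P(genus P) = 0.15·0.2500 / (0.15·0.2500 + 0.55·0.7500) ≈ 0.0833
After 'absent': P(genus P) = 0.15·0.0833 / (0.15·0.0833 + 0.55·0.9167) ≈ 0.0242
After 'absent': P(genus P) = 0.15·0.0242 / (0.15·0.0242 + 0.55·0.9758) ≈ 0.0067
After 'present': P(genus P) = 0.85·0.0067 / (0.85·0.0067 + 0.45·0.9933) ≈ 0.0126
After 'present': P(genus P) = 0.85·0.0126 / (0.85·0.0126 + 0.45·0.9874) ≈ 0.0236

0.0236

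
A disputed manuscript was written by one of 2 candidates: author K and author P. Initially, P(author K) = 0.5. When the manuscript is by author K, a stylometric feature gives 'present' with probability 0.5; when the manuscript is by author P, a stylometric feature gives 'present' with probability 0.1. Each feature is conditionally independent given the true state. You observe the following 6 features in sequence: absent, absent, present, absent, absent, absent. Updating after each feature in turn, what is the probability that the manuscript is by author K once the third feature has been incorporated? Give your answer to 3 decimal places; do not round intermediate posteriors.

0.607

After 'absent': P(author K) = 0.5·0.5000 / (0.5·0.5000 + 0.9·0.5000) ≈ 0.3571
After 'absent': P(author K) = 0.5·0.3571 / (0.5·0.3571 + 0.9·0.6429) ≈ 0.2358
After 'present': P(author K) = 0.5·0.2358 / (0.5·0.2358 + 0.1·0.7642) ≈ 0.6068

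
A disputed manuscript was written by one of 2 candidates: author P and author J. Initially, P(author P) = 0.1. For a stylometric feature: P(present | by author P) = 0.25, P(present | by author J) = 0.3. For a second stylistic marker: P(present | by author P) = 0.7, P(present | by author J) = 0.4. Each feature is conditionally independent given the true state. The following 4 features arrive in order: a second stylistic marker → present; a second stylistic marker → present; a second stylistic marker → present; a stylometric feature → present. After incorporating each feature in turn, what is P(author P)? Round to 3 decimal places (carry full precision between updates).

0.332

After a second stylistic marker='present': P(author P) = 0.7·0.1000 / (0.7·0.1000 + 0.4·0.9000) ≈ 0.1628
After a second stylistic marker='present': P(author P) = 0.7·0.1628 / (0.7·0.1628 + 0.4·0.8372) ≈ 0.2539
After a second stylistic marker='present': P(author P) = 0.7·0.2539 / (0.7·0.2539 + 0.4·0.7461) ≈ 0.3732
After a stylometric feature='present': P(author P) = 0.25·0.3732 / (0.25·0.3732 + 0.3·0.6268) ≈ 0.3317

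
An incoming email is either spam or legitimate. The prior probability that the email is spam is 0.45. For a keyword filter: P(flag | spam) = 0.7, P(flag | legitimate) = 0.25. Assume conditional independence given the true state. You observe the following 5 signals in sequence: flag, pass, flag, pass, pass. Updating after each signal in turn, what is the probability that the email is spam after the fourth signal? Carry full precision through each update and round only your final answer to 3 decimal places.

0.506

Apply Bayes' rule sequentially, carrying P(spam) forward.
After 'flag': P(spam) = 0.7·0.4500 / (0.7·0.4500 + 0.25·0.5500) ≈ 0.6961
After 'pass': P(spam) = 0.3·0.6961 / (0.3·0.6961 + 0.75·0.3039) ≈ 0.4782
After 'flag': P(spam) = 0.7·0.4782 / (0.7·0.4782 + 0.25·0.5218) ≈ 0.7196
After 'pass': P(spam) = 0.3·0.7196 / (0.3·0.7196 + 0.75·0.2804) ≈ 0.5065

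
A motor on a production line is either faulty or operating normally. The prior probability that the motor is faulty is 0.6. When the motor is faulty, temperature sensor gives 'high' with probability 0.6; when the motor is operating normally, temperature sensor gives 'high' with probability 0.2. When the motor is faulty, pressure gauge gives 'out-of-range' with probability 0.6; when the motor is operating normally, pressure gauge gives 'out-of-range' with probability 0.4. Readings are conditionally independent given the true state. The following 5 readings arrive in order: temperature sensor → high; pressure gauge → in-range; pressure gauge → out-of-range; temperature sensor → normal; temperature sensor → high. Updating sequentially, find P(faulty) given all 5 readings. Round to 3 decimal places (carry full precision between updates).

0.871

After temperature sensor='high': P(faulty) = 0.6·0.6000 / (0.6·0.6000 + 0.2·0.4000) ≈ 0.8182
After pressure gauge='in-range': P(faulty) = 0.4·0.8182 / (0.4·0.8182 + 0.6·0.1818) ≈ 0.7500
After pressure gauge='out-of-range': P(faulty) = 0.6·0.7500 / (0.6·0.7500 + 0.4·0.2500) ≈ 0.8182
After temperature sensor='normal': P(faulty) = 0.4·0.8182 / (0.4·0.8182 + 0.8·0.1818) ≈ 0.6923
After temperature sensor='high': P(faulty) = 0.6·0.6923 / (0.6·0.6923 + 0.2·0.3077) ≈ 0.8710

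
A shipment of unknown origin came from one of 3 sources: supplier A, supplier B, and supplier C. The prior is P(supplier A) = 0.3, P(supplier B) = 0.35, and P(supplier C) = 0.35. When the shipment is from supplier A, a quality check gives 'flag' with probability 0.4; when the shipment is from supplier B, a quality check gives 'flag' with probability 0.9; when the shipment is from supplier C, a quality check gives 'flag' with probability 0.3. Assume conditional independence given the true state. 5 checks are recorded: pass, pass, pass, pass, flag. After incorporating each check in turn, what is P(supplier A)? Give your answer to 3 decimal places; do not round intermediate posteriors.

0.381

After 'pass': normaliser = 0.6·0.3000 + 0.1·0.3500 + 0.7·0.3500; P(supplier A) ≈ 0.3913, P(supplier B) ≈ 0.0761, P(supplier C) ≈ 0.5326
After 'pass': normaliser = 0.6·0.3913 + 0.1·0.0761 + 0.7·0.5326; P(supplier A) ≈ 0.3816, P(supplier B) ≈ 0.0124, P(supplier C) ≈ 0.6060
After 'pass': normaliser = 0.6·0.3816 + 0.1·0.0124 + 0.7·0.6060; P(supplier A) ≈ 0.3499, P(supplier B) ≈ 0.0019, P(supplier C) ≈ 0.6482
After 'pass': normaliser = 0.6·0.3499 + 0.1·0.0019 + 0.7·0.6482; P(supplier A) ≈ 0.3162, P(supplier B) ≈ 0.0003, P(supplier C) ≈ 0.6835
After 'flag': normaliser = 0.4·0.3162 + 0.9·0.0003 + 0.3·0.6835; P(supplier A) ≈ 0.3812, P(supplier B) ≈ 0.0008, P(supplier C) ≈ 0.6180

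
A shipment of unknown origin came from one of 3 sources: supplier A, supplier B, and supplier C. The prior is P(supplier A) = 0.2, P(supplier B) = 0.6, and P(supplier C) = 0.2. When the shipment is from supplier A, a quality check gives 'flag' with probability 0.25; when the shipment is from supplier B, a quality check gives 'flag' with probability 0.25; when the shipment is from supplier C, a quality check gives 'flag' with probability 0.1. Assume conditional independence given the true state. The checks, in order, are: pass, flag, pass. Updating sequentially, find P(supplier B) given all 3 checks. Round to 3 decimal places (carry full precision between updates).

0.656

Apply Bayes' rule sequentially, carrying P(supplier B) forward.
After 'pass': normaliser = 0.75·0.2000 + 0.75·0.6000 + 0.9·0.2000; P(supplier A) ≈ 0.1923, P(supplier B) ≈ 0.5769, P(supplier C) ≈ 0.2308
After 'flag': normaliser = 0.25·0.1923 + 0.25·0.5769 + 0.1·0.2308; P(supplier A) ≈ 0.2232, P(supplier B) ≈ 0.6696, P(supplier C) ≈ 0.1071
After 'pass': normaliser = 0.75·0.2232 + 0.75·0.6696 + 0.9·0.1071; P(supplier A) ≈ 0.2185, P(supplier B) ≈ 0.6556, P(supplier C) ≈ 0.1259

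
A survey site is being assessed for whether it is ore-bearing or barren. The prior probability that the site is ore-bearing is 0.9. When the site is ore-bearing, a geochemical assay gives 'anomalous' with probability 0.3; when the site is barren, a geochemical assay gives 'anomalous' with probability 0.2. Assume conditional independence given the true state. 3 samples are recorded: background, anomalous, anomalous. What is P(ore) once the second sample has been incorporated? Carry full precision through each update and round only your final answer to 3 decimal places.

After 'background': P(ore) = 0.7·0.9000 / (0.7·0.9000 + 0.8·0.1000) ≈ 0.8873
After 'anomalous': P(ore) = 0.3·0.8873 / (0.3·0.8873 + 0.2·0.1127) ≈ 0.9220

0.922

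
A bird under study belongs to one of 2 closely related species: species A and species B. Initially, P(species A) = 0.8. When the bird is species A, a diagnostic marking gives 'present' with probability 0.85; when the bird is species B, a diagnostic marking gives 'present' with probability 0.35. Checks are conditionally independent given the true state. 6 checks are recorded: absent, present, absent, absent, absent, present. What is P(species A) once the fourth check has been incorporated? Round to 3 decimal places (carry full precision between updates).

After 'absent': P(species A) = 0.15·0.8000 / (0.15·0.8000 + 0.65·0.2000) ≈ 0.4800
After 'present': P(species A) = 0.85·0.4800 / (0.85·0.4800 + 0.35·0.5200) ≈ 0.6915
After 'absent': P(species A) = 0.15·0.6915 / (0.15·0.6915 + 0.65·0.3085) ≈ 0.3409
After 'absent': P(species A) = 0.15·0.3409 / (0.15·0.3409 + 0.65·0.6591) ≈ 0.1067

0.107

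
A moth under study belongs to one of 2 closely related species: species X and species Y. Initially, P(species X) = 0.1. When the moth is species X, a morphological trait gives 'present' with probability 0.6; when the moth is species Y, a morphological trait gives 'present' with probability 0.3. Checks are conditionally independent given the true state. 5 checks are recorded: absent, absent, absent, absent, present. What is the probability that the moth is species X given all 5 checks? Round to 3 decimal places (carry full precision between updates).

0.023

After 'absent': P(species X) = 0.4·0.1000 / (0.4·0.1000 + 0.7·0.9000) ≈ 0.0597
After 'absent': P(species X) = 0.4·0.0597 / (0.4·0.0597 + 0.7·0.9403) ≈ 0.0350
After 'absent': P(species X) = 0.4·0.0350 / (0.4·0.0350 + 0.7·0.9650) ≈ 0.0203
After 'absent': P(species X) = 0.4·0.0203 / (0.4·0.0203 + 0.7·0.9797) ≈ 0.0117
After 'present': P(species X) = 0.6·0.0117 / (0.6·0.0117 + 0.3·0.9883) ≈ 0.0231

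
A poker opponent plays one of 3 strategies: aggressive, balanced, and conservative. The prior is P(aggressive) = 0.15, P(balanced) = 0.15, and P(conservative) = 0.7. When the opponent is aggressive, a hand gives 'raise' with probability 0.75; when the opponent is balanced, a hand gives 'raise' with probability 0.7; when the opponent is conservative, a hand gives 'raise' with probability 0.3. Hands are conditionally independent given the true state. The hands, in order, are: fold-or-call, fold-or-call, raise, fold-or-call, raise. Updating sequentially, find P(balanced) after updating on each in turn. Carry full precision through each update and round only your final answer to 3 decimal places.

After 'fold-or-call': normaliser = 0.25·0.1500 + 0.3·0.1500 + 0.7·0.7000; P(aggressive) ≈ 0.0655, P(balanced) ≈ 0.0786, P(conservative) ≈ 0.8559
After 'fold-or-call': normaliser = 0.25·0.0655 + 0.3·0.0786 + 0.7·0.8559; P(aggressive) ≈ 0.0256, P(balanced) ≈ 0.0369, P(conservative) ≈ 0.9375
After 'raise': normaliser = 0.75·0.0256 + 0.7·0.0369 + 0.3·0.9375; P(aggressive) ≈ 0.0589, P(balanced) ≈ 0.0792, P(conservative) ≈ 0.8619
After 'fold-or-call': normaliser = 0.25·0.0589 + 0.3·0.0792 + 0.7·0.8619; P(aggressive) ≈ 0.0229, P(balanced) ≈ 0.0370, P(conservative) ≈ 0.9401
After 'raise': normaliser = 0.75·0.0229 + 0.7·0.0370 + 0.3·0.9401; P(aggressive) ≈ 0.0529, P(balanced) ≈ 0.0797, P(conservative) ≈ 0.8674

0.080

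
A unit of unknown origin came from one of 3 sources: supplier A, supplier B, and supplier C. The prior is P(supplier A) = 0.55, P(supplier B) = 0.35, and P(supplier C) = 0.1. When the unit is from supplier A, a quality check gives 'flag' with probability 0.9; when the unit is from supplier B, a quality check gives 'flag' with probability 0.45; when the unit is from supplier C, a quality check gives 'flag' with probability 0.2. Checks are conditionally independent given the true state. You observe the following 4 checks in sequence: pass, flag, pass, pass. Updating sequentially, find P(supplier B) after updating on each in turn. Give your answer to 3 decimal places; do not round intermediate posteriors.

0.709

Each posterior becomes the prior for the next update.
After 'pass': normaliser = 0.1·0.5500 + 0.55·0.3500 + 0.8·0.1000; P(supplier A) ≈ 0.1679, P(supplier B) ≈ 0.5878, P(supplier C) ≈ 0.2443
After 'flag': normaliser = 0.9·0.1679 + 0.45·0.5878 + 0.2·0.2443; P(supplier A) ≈ 0.3254, P(supplier B) ≈ 0.5694, P(supplier C) ≈ 0.1052
After 'pass': normaliser = 0.1·0.3254 + 0.55·0.5694 + 0.8·0.1052; P(supplier A) ≈ 0.0757, P(supplier B) ≈ 0.7286, P(supplier C) ≈ 0.1957
After 'pass': normaliser = 0.1·0.0757 + 0.55·0.7286 + 0.8·0.1957; P(supplier A) ≈ 0.0134, P(supplier B) ≈ 0.7094, P(supplier C) ≈ 0.2772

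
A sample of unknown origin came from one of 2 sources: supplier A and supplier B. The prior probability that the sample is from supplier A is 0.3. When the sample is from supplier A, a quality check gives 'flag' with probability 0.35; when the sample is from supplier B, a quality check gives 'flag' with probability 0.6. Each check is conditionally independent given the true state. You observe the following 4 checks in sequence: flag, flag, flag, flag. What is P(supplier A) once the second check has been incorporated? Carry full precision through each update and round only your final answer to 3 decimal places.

Each posterior becomes the prior for the next update.
After 'flag': P(supplier A) = 0.35·0.3000 / (0.35·0.3000 + 0.6·0.7000) ≈ 0.2000
After 'flag': P(supplier A) = 0.35·0.2000 / (0.35·0.2000 + 0.6·0.8000) ≈ 0.1273

0.127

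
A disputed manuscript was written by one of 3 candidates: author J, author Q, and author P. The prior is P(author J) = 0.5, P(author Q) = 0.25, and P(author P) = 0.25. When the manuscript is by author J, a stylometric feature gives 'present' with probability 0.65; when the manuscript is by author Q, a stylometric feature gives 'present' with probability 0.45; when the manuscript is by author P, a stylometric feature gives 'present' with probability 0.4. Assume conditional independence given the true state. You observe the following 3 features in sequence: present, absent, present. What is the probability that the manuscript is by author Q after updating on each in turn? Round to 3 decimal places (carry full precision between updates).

After 'present': normaliser = 0.65·0.5000 + 0.45·0.2500 + 0.4·0.2500; P(author J) ≈ 0.6047, P(author Q) ≈ 0.2093, P(author P) ≈ 0.1860
After 'absent': normaliser = 0.35·0.6047 + 0.55·0.2093 + 0.6·0.1860; P(author J) ≈ 0.4828, P(author Q) ≈ 0.2626, P(author P) ≈ 0.2546
After 'present': normaliser = 0.65·0.4828 + 0.45·0.2626 + 0.4·0.2546; P(author J) ≈ 0.5878, P(author Q) ≈ 0.2214, P(author P) ≈ 0.1908

0.221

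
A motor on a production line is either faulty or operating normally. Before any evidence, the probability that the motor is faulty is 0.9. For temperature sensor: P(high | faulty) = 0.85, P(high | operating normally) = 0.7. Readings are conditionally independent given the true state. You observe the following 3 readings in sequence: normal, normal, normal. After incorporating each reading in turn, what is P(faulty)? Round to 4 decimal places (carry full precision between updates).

After 'normal': P(faulty) = 0.15·0.9000 / (0.15·0.9000 + 0.3·0.1000) ≈ 0.8182
After 'normal': P(faulty) = 0.15·0.8182 / (0.15·0.8182 + 0.3·0.1818) ≈ 0.6923
After 'normal': P(faulty) = 0.15·0.6923 / (0.15·0.6923 + 0.3·0.3077) ≈ 0.5294

0.5294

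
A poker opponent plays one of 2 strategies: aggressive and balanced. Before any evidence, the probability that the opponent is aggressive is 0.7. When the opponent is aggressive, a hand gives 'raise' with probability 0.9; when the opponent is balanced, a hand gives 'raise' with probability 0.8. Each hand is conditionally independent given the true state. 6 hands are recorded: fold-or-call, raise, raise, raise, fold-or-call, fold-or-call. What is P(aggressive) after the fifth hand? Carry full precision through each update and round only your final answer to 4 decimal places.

Apply Bayes' rule sequentially, carrying P(aggressive) forward.
After 'fold-or-call': P(aggressive) = 0.1·0.7000 / (0.1·0.7000 + 0.2·0.3000) ≈ 0.5385
After 'raise': P(aggressive) = 0.9·0.5385 / (0.9·0.5385 + 0.8·0.4615) ≈ 0.5676
After 'raise': P(aggressive) = 0.9·0.5676 / (0.9·0.5676 + 0.8·0.4324) ≈ 0.5962
After 'raise': P(aggressive) = 0.9·0.5962 / (0.9·0.5962 + 0.8·0.4038) ≈ 0.6242
After 'fold-or-call': P(aggressive) = 0.1·0.6242 / (0.1·0.6242 + 0.2·0.3758) ≈ 0.4537

0.4537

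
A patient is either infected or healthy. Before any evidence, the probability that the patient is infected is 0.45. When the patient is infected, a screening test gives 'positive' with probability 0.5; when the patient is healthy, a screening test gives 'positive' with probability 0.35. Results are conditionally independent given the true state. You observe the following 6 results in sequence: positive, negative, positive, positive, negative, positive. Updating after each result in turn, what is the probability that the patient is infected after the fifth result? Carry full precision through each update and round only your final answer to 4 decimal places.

After 'positive': P(infected) = 0.5·0.4500 / (0.5·0.4500 + 0.35·0.5500) ≈ 0.5389
After 'negative': P(infected) = 0.5·0.5389 / (0.5·0.5389 + 0.65·0.4611) ≈ 0.4734
After 'positive': P(infected) = 0.5·0.4734 / (0.5·0.4734 + 0.35·0.5266) ≈ 0.5623
After 'positive': P(infected) = 0.5·0.5623 / (0.5·0.5623 + 0.35·0.4377) ≈ 0.6473
After 'negative': P(infected) = 0.5·0.6473 / (0.5·0.6473 + 0.65·0.3527) ≈ 0.5853

0.5853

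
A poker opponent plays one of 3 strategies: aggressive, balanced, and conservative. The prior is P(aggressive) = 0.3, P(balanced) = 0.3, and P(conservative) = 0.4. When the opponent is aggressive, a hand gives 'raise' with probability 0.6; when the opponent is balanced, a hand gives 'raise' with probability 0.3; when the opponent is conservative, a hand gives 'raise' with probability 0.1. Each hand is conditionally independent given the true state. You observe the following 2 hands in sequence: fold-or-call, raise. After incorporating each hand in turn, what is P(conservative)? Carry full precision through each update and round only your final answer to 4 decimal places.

After 'fold-or-call': normaliser = 0.4·0.3000 + 0.7·0.3000 + 0.9·0.4000; P(aggressive) ≈ 0.1739, P(balanced) ≈ 0.3043, P(conservative) ≈ 0.5217
After 'raise': normaliser = 0.6·0.1739 + 0.3·0.3043 + 0.1·0.5217; P(aggressive) ≈ 0.4211, P(balanced) ≈ 0.3684, P(conservative) ≈ 0.2105

0.2105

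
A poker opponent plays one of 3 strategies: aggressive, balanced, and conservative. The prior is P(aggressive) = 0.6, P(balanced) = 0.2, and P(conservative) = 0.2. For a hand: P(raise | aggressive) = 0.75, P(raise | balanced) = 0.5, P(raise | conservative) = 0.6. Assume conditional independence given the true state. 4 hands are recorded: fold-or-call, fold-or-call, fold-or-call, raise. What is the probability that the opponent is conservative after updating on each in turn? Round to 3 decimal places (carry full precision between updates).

After 'fold-or-call': normaliser = 0.25·0.6000 + 0.5·0.2000 + 0.4·0.2000; P(aggressive) ≈ 0.4545, P(balanced) ≈ 0.3030, P(conservative) ≈ 0.2424
After 'fold-or-call': normaliser = 0.25·0.4545 + 0.5·0.3030 + 0.4·0.2424; P(aggressive) ≈ 0.3138, P(balanced) ≈ 0.4184, P(conservative) ≈ 0.2678
After 'fold-or-call': normaliser = 0.25·0.3138 + 0.5·0.4184 + 0.4·0.2678; P(aggressive) ≈ 0.1987, P(balanced) ≈ 0.5299, P(conservative) ≈ 0.2713
After 'raise': normaliser = 0.75·0.1987 + 0.5·0.5299 + 0.6·0.2713; P(aggressive) ≈ 0.2584, P(balanced) ≈ 0.4594, P(conservative) ≈ 0.2822

0.282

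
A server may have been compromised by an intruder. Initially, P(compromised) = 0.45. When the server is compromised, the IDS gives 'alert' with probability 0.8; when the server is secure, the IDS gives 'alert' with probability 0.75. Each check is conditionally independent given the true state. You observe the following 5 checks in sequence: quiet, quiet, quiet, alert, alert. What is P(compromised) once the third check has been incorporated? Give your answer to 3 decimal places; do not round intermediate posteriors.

After 'quiet': P(compromised) = 0.2·0.4500 / (0.2·0.4500 + 0.25·0.5500) ≈ 0.3956
After 'quiet': P(compromised) = 0.2·0.3956 / (0.2·0.3956 + 0.25·0.6044) ≈ 0.3437
After 'quiet': P(compromised) = 0.2·0.3437 / (0.2·0.3437 + 0.25·0.6563) ≈ 0.2952

0.295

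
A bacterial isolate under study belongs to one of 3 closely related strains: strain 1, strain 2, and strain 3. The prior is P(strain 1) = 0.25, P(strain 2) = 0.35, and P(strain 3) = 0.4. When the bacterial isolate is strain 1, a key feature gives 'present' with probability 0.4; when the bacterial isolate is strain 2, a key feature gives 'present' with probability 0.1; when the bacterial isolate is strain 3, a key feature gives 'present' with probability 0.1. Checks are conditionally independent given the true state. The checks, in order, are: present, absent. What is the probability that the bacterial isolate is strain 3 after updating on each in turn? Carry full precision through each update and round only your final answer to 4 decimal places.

After 'present': normaliser = 0.4·0.2500 + 0.1·0.3500 + 0.1·0.4000; P(strain 1) ≈ 0.5714, P(strain 2) ≈ 0.2000, P(strain 3) ≈ 0.2286
After 'absent': normaliser = 0.6·0.5714 + 0.9·0.2000 + 0.9·0.2286; P(strain 1) ≈ 0.4706, P(strain 2) ≈ 0.2471, P(strain 3) ≈ 0.2824

0.2824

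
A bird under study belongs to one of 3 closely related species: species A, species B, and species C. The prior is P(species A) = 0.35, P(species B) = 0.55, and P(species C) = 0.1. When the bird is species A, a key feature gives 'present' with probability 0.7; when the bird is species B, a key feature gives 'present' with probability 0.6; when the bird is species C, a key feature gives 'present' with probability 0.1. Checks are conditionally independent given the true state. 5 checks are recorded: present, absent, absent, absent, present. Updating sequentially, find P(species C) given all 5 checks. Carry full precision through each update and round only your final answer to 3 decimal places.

After 'present': normaliser = 0.7·0.3500 + 0.6·0.5500 + 0.1·0.1000; P(species A) ≈ 0.4188, P(species B) ≈ 0.5641, P(species C) ≈ 0.0171
After 'absent': normaliser = 0.3·0.4188 + 0.4·0.5641 + 0.9·0.0171; P(species A) ≈ 0.3427, P(species B) ≈ 0.6154, P(species C) ≈ 0.0420
After 'absent': normaliser = 0.3·0.3427 + 0.4·0.6154 + 0.9·0.0420; P(species A) ≈ 0.2658, P(species B) ≈ 0.6365, P(species C) ≈ 0.0976
After 'absent': normaliser = 0.3·0.2658 + 0.4·0.6365 + 0.9·0.0976; P(species A) ≈ 0.1889, P(species B) ≈ 0.6030, P(species C) ≈ 0.2081
After 'present': normaliser = 0.7·0.1889 + 0.6·0.6030 + 0.1·0.2081; P(species A) ≈ 0.2568, P(species B) ≈ 0.7028, P(species C) ≈ 0.0404

0.040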